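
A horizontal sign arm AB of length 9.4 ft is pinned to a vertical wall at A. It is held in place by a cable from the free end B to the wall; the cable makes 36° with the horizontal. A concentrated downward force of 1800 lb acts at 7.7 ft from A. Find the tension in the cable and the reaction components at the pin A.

T = 2509 lb, A_x = 2029 lb, A_y = 325.5 lb

ΣM about A: T·sin36°·9.4 − 1800·7.7 = 0 → T = 13860/(9.4·0.587785) = 2508.52 ≈ 2509 lb.
ΣF_x = 0: A_x − T·cos36° = 0 → A_x = 2508.52 × 0.809017 = 2029 lb.
ΣF_y = 0: A_y + T·sin36° − 1800 = 0 → A_y = 1800 − 2508.52 × 0.587785 = 325.5 lb.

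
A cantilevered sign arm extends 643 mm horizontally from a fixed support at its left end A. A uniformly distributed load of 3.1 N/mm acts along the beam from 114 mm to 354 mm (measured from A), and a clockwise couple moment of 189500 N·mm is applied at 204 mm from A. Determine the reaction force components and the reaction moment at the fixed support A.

Resultant of the distributed load: 3.1 × 240 = 744 N at 234 mm from A.
ΣF_x = 0: A_x = 0.
ΣF_y = 0: A_y − 3.1·240 = 0 → A_y = 744.0 N.
ΣM about A: M_A − (3.1·240)·234 − 189500 = 0 → M_A = 363600 N·mm.

A_x = 0, A_y = 744.0 N, M_A = 363600 N·mm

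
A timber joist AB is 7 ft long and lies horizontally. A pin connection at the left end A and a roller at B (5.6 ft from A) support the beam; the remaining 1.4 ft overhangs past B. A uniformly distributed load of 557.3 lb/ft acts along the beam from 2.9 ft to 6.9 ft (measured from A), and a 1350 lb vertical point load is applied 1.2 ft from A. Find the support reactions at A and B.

A_x = 0, A_y = 1339 lb, B_y = 2240 lb

Resultant of the distributed load: 557.3 × 4 = 2229.2 lb at 4.9 ft from A.
Moments about A: B_y·5.6 − (557.3·4)·4.9 − 1350·1.2 = 0 → B_y = 12543.08/5.6 = 2239.84 ≈ 2240 lb.
ΣF_y = 0: A_y + 2239.84 − 557.3·4 − 1350 = 0 → A_y = 1339 lb.
ΣF_x = 0: no horizontal applied forces, so A_x = 0.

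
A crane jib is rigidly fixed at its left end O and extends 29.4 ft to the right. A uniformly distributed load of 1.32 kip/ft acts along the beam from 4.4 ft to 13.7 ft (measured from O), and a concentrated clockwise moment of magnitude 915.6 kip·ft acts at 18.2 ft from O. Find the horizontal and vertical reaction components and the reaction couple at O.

O_x = 0, O_y = 12.28 kip, M_O = 1027 kip·ft

Resultant of the distributed load: 1.32 × 9.3 = 12.276 kip at 9.05 ft from O.
ΣF_x = 0: O_x = 0.
ΣF_y = 0: O_y − 1.32·9.3 = 0 → O_y = 12.28 kip.
ΣM about O: M_O − (1.32·9.3)·9.05 − 915.6 = 0 → M_O = 1027 kip·ft.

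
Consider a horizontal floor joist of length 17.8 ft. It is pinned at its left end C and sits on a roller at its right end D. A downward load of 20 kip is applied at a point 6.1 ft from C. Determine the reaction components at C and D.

Moments about C: D_y·17.8 − 20·6.1 = 0 → D_y = 122/17.8 = 6.85393 ≈ 6.854 kip.
ΣF_y = 0: C_y + 6.85393 − 20 = 0 → C_y = 13.15 kip.
ΣF_x = 0: no horizontal applied forces, so C_x = 0.

C_x = 0, C_y = 13.15 kip, D_y = 6.854 kip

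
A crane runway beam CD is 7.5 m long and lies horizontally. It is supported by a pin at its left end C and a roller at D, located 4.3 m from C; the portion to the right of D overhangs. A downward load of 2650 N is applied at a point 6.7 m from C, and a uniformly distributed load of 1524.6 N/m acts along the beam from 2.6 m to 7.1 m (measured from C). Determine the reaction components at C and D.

C_x = 0, C_y = -2357 N, D_y = 11870 N

Resultant of the distributed load: 1524.6 × 4.5 = 6860.7 N at 4.85 m from C.
Moments about C: D_y·4.3 − 2650·6.7 − (1524.6·4.5)·4.85 = 0 → D_y = 51029.395/4.3 = 11867.3 ≈ 11870 N.
ΣF_y = 0: C_y + 11867.3 − 2650 − 1524.6·4.5 = 0 → C_y = -2357 N.
ΣF_x = 0: no horizontal applied forces, so C_x = 0.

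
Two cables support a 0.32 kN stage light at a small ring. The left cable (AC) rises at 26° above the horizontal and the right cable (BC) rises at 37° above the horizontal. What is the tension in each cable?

ΣF_x = 0: −T_AC·cos26° + T_BC·cos37° = 0 → T_BC = 1.12541·T_AC.
ΣF_y = 0: T_AC·sin26° + T_BC·sin37° = 0.32.
Substitute: T_AC·(0.438371 + 1.12541·0.601815) = 0.32 → T_AC = 0.286826 ≈ 0.2868 kN.
Then T_BC = 1.12541 × 0.286826 = 0.3228 kN.

T_AC = 0.2868 kN, T_BC = 0.3228 kN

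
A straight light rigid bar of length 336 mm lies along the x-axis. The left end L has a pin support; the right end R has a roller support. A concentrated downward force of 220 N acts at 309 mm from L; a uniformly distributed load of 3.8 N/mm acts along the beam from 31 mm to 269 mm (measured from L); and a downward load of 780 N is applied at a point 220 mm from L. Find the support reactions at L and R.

Resultant of the distributed load: 3.8 × 238 = 904.4 N at 150 mm from L.
ΣM about L: R_y·336 − 220·309 − (3.8·238)·150 − 780·220 = 0 → R_y = 375240/336 = 1116.79 ≈ 1117 N.
ΣF_y = 0: L_y + 1116.79 − 220 − 3.8·238 − 780 = 0 → L_y = 787.6 N.
ΣF_x = 0: no horizontal applied forces, so L_x = 0.

L_x = 0, L_y = 787.6 N, R_y = 1117 N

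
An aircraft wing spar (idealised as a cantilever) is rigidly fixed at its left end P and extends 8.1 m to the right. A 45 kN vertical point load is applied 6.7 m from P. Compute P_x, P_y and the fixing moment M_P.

ΣF_x = 0: P_x = 0.
ΣF_y = 0: P_y − 45 = 0 → P_y = 45.00 kN.
ΣM about P: M_P − 45·6.7 = 0 → M_P = 301.5 kN·m.

P_x = 0, P_y = 45.00 kN, M_P = 301.5 kN·m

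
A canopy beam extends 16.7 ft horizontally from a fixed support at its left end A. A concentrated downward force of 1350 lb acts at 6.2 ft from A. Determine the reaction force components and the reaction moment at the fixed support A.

A_x = 0, A_y = 1350 lb, M_A = 8370 lb·ft

ΣF_x = 0: A_x = 0.
ΣF_y = 0: A_y − 1350 = 0 → A_y = 1350 lb.
ΣM about A: M_A − 1350·6.2 = 0 → M_A = 8370 lb·ft.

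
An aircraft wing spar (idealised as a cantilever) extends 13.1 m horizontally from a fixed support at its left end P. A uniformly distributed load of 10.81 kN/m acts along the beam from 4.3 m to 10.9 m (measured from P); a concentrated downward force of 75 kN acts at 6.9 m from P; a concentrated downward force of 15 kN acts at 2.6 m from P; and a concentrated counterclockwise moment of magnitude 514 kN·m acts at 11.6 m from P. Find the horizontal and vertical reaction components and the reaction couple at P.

P_x = 0, P_y = 161.3 kN, M_P = 584.7 kN·m

Resultant of the distributed load: 10.81 × 6.6 = 71.346 kN at 7.6 m from P.
ΣF_x = 0: P_x = 0.
ΣF_y = 0: P_y − 10.81·6.6 − 75 − 15 = 0 → P_y = 161.3 kN.
ΣM about P: M_P − (10.81·6.6)·7.6 − 75·6.9 − 15·2.6 + 514 = 0 → M_P = 584.7 kN·m.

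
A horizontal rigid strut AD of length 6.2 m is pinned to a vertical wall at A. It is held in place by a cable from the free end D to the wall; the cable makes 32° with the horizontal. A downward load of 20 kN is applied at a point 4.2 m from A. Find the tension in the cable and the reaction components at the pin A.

T = 25.57 kN, A_x = 21.68 kN, A_y = 6.452 kN

ΣM about A: T·sin32°·6.2 − 20·4.2 = 0 → T = 84/(6.2·0.529919) = 25.5669 ≈ 25.57 kN.
ΣF_x = 0: A_x − T·cos32° = 0 → A_x = 25.5669 × 0.848048 = 21.68 kN.
ΣF_y = 0: A_y + T·sin32° − 20 = 0 → A_y = 20 − 25.5669 × 0.529919 = 6.452 kN.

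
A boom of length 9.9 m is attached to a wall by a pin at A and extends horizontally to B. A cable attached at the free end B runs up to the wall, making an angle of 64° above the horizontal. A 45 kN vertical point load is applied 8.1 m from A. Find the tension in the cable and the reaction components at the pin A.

ΣM about A: T·sin64°·9.9 − 45·8.1 = 0 → T = 364.5/(9.9·0.898794) = 40.964 ≈ 40.96 kN.
ΣF_x = 0: A_x − T·cos64° = 0 → A_x = 40.964 × 0.438371 = 17.96 kN.
ΣF_y = 0: A_y + T·sin64° − 45 = 0 → A_y = 45 − 40.964 × 0.898794 = 8.182 kN.

T = 40.96 kN, A_x = 17.96 kN, A_y = 8.182 kN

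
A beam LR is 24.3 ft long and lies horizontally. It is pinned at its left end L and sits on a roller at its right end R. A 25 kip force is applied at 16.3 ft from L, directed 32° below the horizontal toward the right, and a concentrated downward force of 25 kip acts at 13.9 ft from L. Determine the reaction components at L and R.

L_x = -21.20 kip, L_y = 15.06 kip, R_y = 23.19 kip

ΣM about L: R_y·24.3 − 25·sin32°·16.3 − 25·13.9 = 0 → R_y = 563.442/24.3 = 23.1869 ≈ 23.19 kip.
ΣF_y = 0: L_y + 23.1869 − 25·sin32° − 25 = 0 → L_y = 15.06 kip.
ΣF_x = 0: L_x + 25·cos32° = 0 → L_x = -21.20 kip.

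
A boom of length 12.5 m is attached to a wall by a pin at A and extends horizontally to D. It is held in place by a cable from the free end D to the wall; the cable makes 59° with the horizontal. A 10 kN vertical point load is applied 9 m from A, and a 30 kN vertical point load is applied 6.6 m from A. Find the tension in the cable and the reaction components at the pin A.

ΣM about A: T·sin59°·12.5 − 10·9 − 30·6.6 = 0 → T = 288/(12.5·0.857167) = 26.8792 ≈ 26.88 kN.
ΣF_x = 0: A_x − T·cos59° = 0 → A_x = 26.8792 × 0.515038 = 13.84 kN.
ΣF_y = 0: A_y + T·sin59° − 10 − 30 = 0 → A_y = 40 − 26.8792 × 0.857167 = 16.96 kN.

T = 26.88 kN, A_x = 13.84 kN, A_y = 16.96 kN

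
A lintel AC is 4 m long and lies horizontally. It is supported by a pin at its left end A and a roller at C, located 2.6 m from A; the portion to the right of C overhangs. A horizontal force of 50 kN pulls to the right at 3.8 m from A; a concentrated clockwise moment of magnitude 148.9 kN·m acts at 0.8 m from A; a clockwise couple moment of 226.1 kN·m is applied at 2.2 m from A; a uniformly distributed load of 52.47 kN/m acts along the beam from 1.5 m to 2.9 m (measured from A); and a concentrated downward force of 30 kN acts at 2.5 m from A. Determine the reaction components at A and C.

Resultant of the distributed load: 52.47 × 1.4 = 73.458 kN at 2.2 m from A.
Taking moments about A: C_y·2.6 − 148.9 − 226.1 − (52.47·1.4)·2.2 − 30·2.5 = 0 → C_y = 611.6076/2.6 = 235.234 ≈ 235.2 kN.
ΣF_y = 0: A_y + 235.234 − 52.47·1.4 − 30 = 0 → A_y = -131.8 kN.
ΣF_x = 0: A_x + 50 = 0 → A_x = -50.00 kN.

A_x = -50.00 kN, A_y = -131.8 kN, C_y = 235.2 kN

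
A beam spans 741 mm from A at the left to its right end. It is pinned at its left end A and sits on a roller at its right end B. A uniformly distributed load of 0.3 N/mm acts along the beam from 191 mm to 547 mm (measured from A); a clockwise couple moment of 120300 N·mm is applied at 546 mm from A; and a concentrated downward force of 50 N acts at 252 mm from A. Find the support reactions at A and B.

Resultant of the distributed load: 0.3 × 356 = 106.8 N at 369 mm from A.
ΣM about A: B_y·741 − (0.3·356)·369 − 120300 − 50·252 = 0 → B_y = 172309.2/741 = 232.536 ≈ 232.5 N.
ΣF_y = 0: A_y + 232.536 − 0.3·356 − 50 = 0 → A_y = -75.74 N.
ΣF_x = 0: no horizontal applied forces, so A_x = 0.

A_x = 0, A_y = -75.74 N, B_y = 232.5 N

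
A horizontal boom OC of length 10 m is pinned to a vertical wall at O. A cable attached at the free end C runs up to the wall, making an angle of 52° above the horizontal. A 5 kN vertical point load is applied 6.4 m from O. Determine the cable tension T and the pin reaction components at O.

T = 4.061 kN, O_x = 2.500 kN, O_y = 1.800 kN

ΣM about O: T·sin52°·10 − 5·6.4 = 0 → T = 32/(10·0.788011) = 4.06086 ≈ 4.061 kN.
ΣF_x = 0: O_x − T·cos52° = 0 → O_x = 4.06086 × 0.615661 = 2.500 kN.
ΣF_y = 0: O_y + T·sin52° − 5 = 0 → O_y = 5 − 4.06086 × 0.788011 = 1.800 kN.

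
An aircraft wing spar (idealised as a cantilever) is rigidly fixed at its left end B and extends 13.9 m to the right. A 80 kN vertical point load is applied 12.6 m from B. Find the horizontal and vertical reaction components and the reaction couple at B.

B_x = 0, B_y = 80.00 kN, M_B = 1008 kN·m

ΣF_x = 0: B_x = 0.
ΣF_y = 0: B_y − 80 = 0 → B_y = 80.00 kN.
ΣM about B: M_B − 80·12.6 = 0 → M_B = 1008 kN·m.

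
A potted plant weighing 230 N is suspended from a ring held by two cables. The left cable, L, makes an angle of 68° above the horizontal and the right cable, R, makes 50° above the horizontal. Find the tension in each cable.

ΣF_x = 0: −T_L·cos68° + T_R·cos50° = 0 → T_R = 0.582784·T_L.
ΣF_y = 0: T_L·sin68° + T_R·sin50° = 230.
Substitute: T_L·(0.927184 + 0.582784·0.766044) = 230 → T_L = 167.441 ≈ 167.4 N.
Then T_R = 0.582784 × 167.441 = 97.58 N.

T_L = 167.4 N, T_R = 97.58 N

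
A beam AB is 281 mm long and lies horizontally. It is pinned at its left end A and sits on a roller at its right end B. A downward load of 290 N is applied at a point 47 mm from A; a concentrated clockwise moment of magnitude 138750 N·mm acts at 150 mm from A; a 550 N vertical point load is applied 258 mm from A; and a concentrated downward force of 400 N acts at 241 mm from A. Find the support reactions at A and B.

ΣM about A: B_y·281 − 290·47 − 138750 − 550·258 − 400·241 = 0 → B_y = 390680/281 = 1390.32 ≈ 1390 N.
ΣF_y = 0: A_y + 1390.32 − 290 − 550 − 400 = 0 → A_y = -150.3 N.
ΣF_x = 0: no horizontal applied forces, so A_x = 0.

A_x = 0, A_y = -150.3 N, B_y = 1390 N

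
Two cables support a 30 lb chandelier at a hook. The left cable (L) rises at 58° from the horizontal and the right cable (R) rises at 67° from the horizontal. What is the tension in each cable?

T_L = 14.31 lb, T_R = 19.41 lb

ΣF_x = 0: −T_L·cos58° + T_R·cos67° = 0 → T_R = 1.35622·T_L.
ΣF_y = 0: T_L·sin58° + T_R·sin67° = 30.
Substitute: T_L·(0.848048 + 1.35622·0.920505) = 30 → T_L = 14.3099 ≈ 14.31 lb.
Then T_R = 1.35622 × 14.3099 = 19.41 lb.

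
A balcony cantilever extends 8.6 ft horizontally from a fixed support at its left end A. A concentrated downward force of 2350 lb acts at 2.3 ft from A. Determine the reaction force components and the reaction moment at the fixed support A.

ΣF_x = 0: A_x = 0.
ΣF_y = 0: A_y − 2350 = 0 → A_y = 2350 lb.
ΣM about A: M_A − 2350·2.3 = 0 → M_A = 5405 lb·ft.

A_x = 0, A_y = 2350 lb, M_A = 5405 lb·ft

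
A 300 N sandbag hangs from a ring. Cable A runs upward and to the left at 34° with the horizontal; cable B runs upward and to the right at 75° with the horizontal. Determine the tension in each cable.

T_A = 82.12 N, T_B = 263.0 N

ΣF_x = 0: −T_A·cos34° + T_B·cos75° = 0 → T_B = 3.20316·T_A.
ΣF_y = 0: T_A·sin34° + T_B·sin75° = 300.
Substitute: T_A·(0.559193 + 3.20316·0.965926) = 300 → T_A = 82.1196 ≈ 82.12 N.
Then T_B = 3.20316 × 82.1196 = 263.0 N.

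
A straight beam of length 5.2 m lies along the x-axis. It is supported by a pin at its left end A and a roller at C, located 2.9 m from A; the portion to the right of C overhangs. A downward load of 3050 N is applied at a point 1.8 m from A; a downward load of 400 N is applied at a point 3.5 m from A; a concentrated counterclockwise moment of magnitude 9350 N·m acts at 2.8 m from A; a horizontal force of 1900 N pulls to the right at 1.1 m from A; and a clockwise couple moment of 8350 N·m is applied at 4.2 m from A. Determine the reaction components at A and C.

Taking moments about A: C_y·2.9 − 3050·1.8 − 400·3.5 + 9350 − 8350 = 0 → C_y = 5890/2.9 = 2031.03 ≈ 2031 N.
ΣF_y = 0: A_y + 2031.03 − 3050 − 400 = 0 → A_y = 1419 N.
ΣF_x = 0: A_x + 1900 = 0 → A_x = -1900 N.

A_x = -1900 N, A_y = 1419 N, C_y = 2031 N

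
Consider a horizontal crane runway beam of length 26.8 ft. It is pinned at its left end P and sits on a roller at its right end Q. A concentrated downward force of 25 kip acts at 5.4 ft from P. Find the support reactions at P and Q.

Moments about P: Q_y·26.8 − 25·5.4 = 0 → Q_y = 135/26.8 = 5.03731 ≈ 5.037 kip.
ΣF_y = 0: P_y + 5.03731 − 25 = 0 → P_y = 19.96 kip.
ΣF_x = 0: no horizontal applied forces, so P_x = 0.

P_x = 0, P_y = 19.96 kip, Q_y = 5.037 kip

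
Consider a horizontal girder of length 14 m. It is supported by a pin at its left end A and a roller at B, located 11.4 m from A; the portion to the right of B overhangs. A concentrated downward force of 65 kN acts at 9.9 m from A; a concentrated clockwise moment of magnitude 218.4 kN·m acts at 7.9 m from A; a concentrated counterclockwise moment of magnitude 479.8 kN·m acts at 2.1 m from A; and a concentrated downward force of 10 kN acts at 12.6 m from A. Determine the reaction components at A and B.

A_x = 0, A_y = 30.43 kN, B_y = 44.57 kN

Taking moments about A: B_y·11.4 − 65·9.9 − 218.4 + 479.8 − 10·12.6 = 0 → B_y = 508.1/11.4 = 44.5702 ≈ 44.57 kN.
ΣF_y = 0: A_y + 44.5702 − 65 − 10 = 0 → A_y = 30.43 kN.
ΣF_x = 0: no horizontal applied forces, so A_x = 0.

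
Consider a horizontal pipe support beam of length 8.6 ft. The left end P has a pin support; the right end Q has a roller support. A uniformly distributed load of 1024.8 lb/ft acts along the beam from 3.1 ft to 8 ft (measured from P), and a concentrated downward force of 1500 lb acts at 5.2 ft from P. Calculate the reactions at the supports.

P_x = 0, P_y = 2374 lb, Q_y = 4148 lb

Resultant of the distributed load: 1024.8 × 4.9 = 5021.52 lb at 5.55 ft from P.
ΣM about P: Q_y·8.6 − (1024.8·4.9)·5.55 − 1500·5.2 = 0 → Q_y = 35669.436/8.6 = 4147.61 ≈ 4148 lb.
ΣF_y = 0: P_y + 4147.61 − 1024.8·4.9 − 1500 = 0 → P_y = 2374 lb.
ΣF_x = 0: no horizontal applied forces, so P_x = 0.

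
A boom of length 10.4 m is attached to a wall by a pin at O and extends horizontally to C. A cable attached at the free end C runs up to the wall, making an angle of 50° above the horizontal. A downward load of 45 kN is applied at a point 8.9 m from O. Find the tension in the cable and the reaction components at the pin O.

ΣM about O: T·sin50°·10.4 − 45·8.9 = 0 → T = 400.5/(10.4·0.766044) = 50.2708 ≈ 50.27 kN.
ΣF_x = 0: O_x − T·cos50° = 0 → O_x = 50.2708 × 0.642788 = 32.31 kN.
ΣF_y = 0: O_y + T·sin50° − 45 = 0 → O_y = 45 − 50.2708 × 0.766044 = 6.490 kN.

T = 50.27 kN, O_x = 32.31 kN, O_y = 6.490 kN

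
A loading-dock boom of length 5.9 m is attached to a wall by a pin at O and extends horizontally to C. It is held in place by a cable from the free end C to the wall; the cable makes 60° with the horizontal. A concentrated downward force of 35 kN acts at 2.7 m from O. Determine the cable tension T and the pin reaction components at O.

T = 18.49 kN, O_x = 9.247 kN, O_y = 18.98 kN

ΣM about O: T·sin60°·5.9 − 35·2.7 = 0 → T = 94.5/(5.9·0.866025) = 18.4948 ≈ 18.49 kN.
ΣF_x = 0: O_x − T·cos60° = 0 → O_x = 18.4948 × 0.5 = 9.247 kN.
ΣF_y = 0: O_y + T·sin60° − 35 = 0 → O_y = 35 − 18.4948 × 0.866025 = 18.98 kN.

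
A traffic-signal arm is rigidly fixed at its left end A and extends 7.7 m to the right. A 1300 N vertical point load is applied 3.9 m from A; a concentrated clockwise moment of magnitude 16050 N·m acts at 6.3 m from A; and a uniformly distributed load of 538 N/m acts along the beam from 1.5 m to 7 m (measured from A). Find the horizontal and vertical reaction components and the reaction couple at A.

A_x = 0, A_y = 4259 N, M_A = 33700 N·m

Resultant of the distributed load: 538 × 5.5 = 2959 N at 4.25 m from A.
ΣF_x = 0: A_x = 0.
ΣF_y = 0: A_y − 1300 − 538·5.5 = 0 → A_y = 4259 N.
ΣM about A: M_A − 1300·3.9 − 16050 − (538·5.5)·4.25 = 0 → M_A = 33700 N·m.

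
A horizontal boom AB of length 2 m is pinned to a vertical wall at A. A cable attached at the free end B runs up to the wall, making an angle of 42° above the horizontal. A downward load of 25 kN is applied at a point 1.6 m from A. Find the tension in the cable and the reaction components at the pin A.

T = 29.89 kN, A_x = 22.21 kN, A_y = 5.000 kN

ΣM about A: T·sin42°·2 − 25·1.6 = 0 → T = 40/(2·0.669131) = 29.8895 ≈ 29.89 kN.
ΣF_x = 0: A_x − T·cos42° = 0 → A_x = 29.8895 × 0.743145 = 22.21 kN.
ΣF_y = 0: A_y + T·sin42° − 25 = 0 → A_y = 25 − 29.8895 × 0.669131 = 5.000 kN.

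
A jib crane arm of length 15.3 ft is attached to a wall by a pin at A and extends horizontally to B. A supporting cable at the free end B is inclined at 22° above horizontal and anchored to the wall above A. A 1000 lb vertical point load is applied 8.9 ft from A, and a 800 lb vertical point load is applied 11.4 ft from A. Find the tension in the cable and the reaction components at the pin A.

ΣM about A: T·sin22°·15.3 − 1000·8.9 − 800·11.4 = 0 → T = 18020/(15.3·0.374607) = 3144.04 ≈ 3144 lb.
ΣF_x = 0: A_x − T·cos22° = 0 → A_x = 3144.04 × 0.927184 = 2915 lb.
ΣF_y = 0: A_y + T·sin22° − 1000 − 800 = 0 → A_y = 1800 − 3144.04 × 0.374607 = 622.2 lb.

T = 3144 lb, A_x = 2915 lb, A_y = 622.2 lb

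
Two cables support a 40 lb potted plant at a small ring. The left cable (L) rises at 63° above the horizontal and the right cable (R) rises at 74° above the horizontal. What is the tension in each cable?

ΣF_x = 0: −T_L·cos63° + T_R·cos74° = 0 → T_R = 1.64706·T_L.
ΣF_y = 0: T_L·sin63° + T_R·sin74° = 40.
Substitute: T_L·(0.891007 + 1.64706·0.961262) = 40 → T_L = 16.1664 ≈ 16.17 lb.
Then T_R = 1.64706 × 16.1664 = 26.63 lb.

T_L = 16.17 lb, T_R = 26.63 lb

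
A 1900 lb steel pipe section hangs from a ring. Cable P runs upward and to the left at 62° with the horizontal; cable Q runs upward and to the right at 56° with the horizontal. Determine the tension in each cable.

T_P = 1203 lb, T_Q = 1010 lb

ΣF_x = 0: −T_P·cos62° + T_Q·cos56° = 0 → T_Q = 0.839552·T_P.
ΣF_y = 0: T_P·sin62° + T_Q·sin56° = 1900.
Substitute: T_P·(0.882948 + 0.839552·0.829038) = 1900 → T_P = 1203.32 ≈ 1203 lb.
Then T_Q = 0.839552 × 1203.32 = 1010 lb.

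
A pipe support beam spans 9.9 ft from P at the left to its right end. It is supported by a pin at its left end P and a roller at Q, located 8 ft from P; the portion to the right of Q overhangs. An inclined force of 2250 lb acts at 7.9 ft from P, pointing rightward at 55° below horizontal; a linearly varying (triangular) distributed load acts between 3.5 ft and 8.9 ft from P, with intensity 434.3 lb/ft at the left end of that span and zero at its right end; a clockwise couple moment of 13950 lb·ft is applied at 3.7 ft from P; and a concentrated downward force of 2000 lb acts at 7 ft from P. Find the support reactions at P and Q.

Resultant of the triangular load: ½ × 434.3 × 5.4 = 1172.61 lb, acting at 5.3 ft from P (one-third of the span from the peak).
Moments about P: Q_y·8 − 2250·sin55°·7.9 − (½·434.3·5.4)·5.3 − 13950 − 2000·7 = 0 → Q_y = 48725.3/8 = 6090.66 ≈ 6091 lb.
ΣF_y = 0: P_y + 6090.66 − 2250·sin55° − ½·434.3·5.4 − 2000 = 0 → P_y = -1075 lb.
ΣF_x = 0: P_x + 2250·cos55° = 0 → P_x = -1291 lb.

P_x = -1291 lb, P_y = -1075 lb, Q_y = 6091 lb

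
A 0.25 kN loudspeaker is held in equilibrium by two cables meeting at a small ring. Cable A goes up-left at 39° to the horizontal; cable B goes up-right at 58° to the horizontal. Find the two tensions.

ΣF_x = 0: −T_A·cos39° + T_B·cos58° = 0 → T_B = 1.46654·T_A.
ΣF_y = 0: T_A·sin39° + T_B·sin58° = 0.25.
Substitute: T_A·(0.62932 + 1.46654·0.848048) = 0.25 → T_A = 0.133475 ≈ 0.1335 kN.
Then T_B = 1.46654 × 0.133475 = 0.1957 kN.

T_A = 0.1335 kN, T_B = 0.1957 kN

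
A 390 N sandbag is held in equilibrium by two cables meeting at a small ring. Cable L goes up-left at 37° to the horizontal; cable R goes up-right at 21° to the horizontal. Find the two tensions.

ΣF_x = 0: −T_L·cos37° + T_R·cos21° = 0 → T_R = 0.855454·T_L.
ΣF_y = 0: T_L·sin37° + T_R·sin21° = 390.
Substitute: T_L·(0.601815 + 0.855454·0.358368) = 390 → T_L = 429.335 ≈ 429.3 N.
Then T_R = 0.855454 × 429.335 = 367.3 N.

T_L = 429.3 N, T_R = 367.3 N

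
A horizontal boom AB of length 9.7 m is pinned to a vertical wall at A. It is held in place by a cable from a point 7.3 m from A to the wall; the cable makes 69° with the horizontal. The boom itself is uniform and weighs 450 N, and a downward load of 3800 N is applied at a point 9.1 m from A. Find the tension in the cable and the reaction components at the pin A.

ΣM about A: T·sin69°·7.3 − 450·4.85 − 3800·9.1 = 0 → T = 36762.5/(7.3·0.93358) = 5394.24 ≈ 5394 N.
ΣF_x = 0: A_x − T·cos69° = 0 → A_x = 5394.24 × 0.358368 = 1933 N.
ΣF_y = 0: A_y + T·sin69° − 450 − 3800 = 0 → A_y = 4250 − 5394.24 × 0.93358 = -786.0 N.

T = 5394 N, A_x = 1933 N, A_y = -786.0 N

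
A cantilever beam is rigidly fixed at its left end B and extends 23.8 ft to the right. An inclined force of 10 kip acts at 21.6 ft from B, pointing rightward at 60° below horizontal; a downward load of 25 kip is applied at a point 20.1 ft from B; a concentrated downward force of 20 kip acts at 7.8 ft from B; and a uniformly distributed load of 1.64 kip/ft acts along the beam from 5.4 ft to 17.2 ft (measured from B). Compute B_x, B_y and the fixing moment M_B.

B_x = -5.000 kip, B_y = 73.01 kip, M_B = 1064 kip·ft

Resultant of the distributed load: 1.64 × 11.8 = 19.352 kip at 11.3 ft from B.
ΣF_x = 0: B_x + 10·cos60° = 0 → B_x = -5.000 kip.
ΣF_y = 0: B_y − 10·sin60° − 25 − 20 − 1.64·11.8 = 0 → B_y = 73.01 kip.
ΣM about B: M_B − 10·sin60°·21.6 − 25·20.1 − 20·7.8 − (1.64·11.8)·11.3 = 0 → M_B = 1064 kip·ft.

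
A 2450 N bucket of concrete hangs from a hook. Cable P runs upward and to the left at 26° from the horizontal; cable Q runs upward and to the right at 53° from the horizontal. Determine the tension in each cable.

ΣF_x = 0: −T_P·cos26° + T_Q·cos53° = 0 → T_Q = 1.49347·T_P.
ΣF_y = 0: T_P·sin26° + T_Q·sin53° = 2450.
Substitute: T_P·(0.438371 + 1.49347·0.798636) = 2450 → T_P = 1502.04 ≈ 1502 N.
Then T_Q = 1.49347 × 1502.04 = 2243 N.

T_P = 1502 N, T_Q = 2243 N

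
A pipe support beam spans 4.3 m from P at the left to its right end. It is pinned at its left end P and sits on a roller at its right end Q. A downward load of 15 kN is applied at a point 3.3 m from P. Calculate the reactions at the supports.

P_x = 0, P_y = 3.488 kN, Q_y = 11.51 kN

Moments about P: Q_y·4.3 − 15·3.3 = 0 → Q_y = 49.5/4.3 = 11.5116 ≈ 11.51 kN.
ΣF_y = 0: P_y + 11.5116 − 15 = 0 → P_y = 3.488 kN.
ΣF_x = 0: no horizontal applied forces, so P_x = 0.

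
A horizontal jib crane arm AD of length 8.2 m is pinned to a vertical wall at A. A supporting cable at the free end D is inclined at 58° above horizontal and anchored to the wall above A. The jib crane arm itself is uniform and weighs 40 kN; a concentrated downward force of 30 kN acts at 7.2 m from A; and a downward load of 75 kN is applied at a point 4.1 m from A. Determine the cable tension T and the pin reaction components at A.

T = 98.86 kN, A_x = 52.39 kN, A_y = 61.16 kN

ΣM about A: T·sin58°·8.2 − 40·4.1 − 30·7.2 − 75·4.1 = 0 → T = 687.5/(8.2·0.848048) = 98.8641 ≈ 98.86 kN.
ΣF_x = 0: A_x − T·cos58° = 0 → A_x = 98.8641 × 0.529919 = 52.39 kN.
ΣF_y = 0: A_y + T·sin58° − 40 − 30 − 75 = 0 → A_y = 145 − 98.8641 × 0.848048 = 61.16 kN.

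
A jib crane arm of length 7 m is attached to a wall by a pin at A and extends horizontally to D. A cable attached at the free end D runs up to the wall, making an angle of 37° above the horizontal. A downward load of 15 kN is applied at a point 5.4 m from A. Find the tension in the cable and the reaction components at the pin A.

T = 19.23 kN, A_x = 15.36 kN, A_y = 3.429 kN

ΣM about A: T·sin37°·7 − 15·5.4 = 0 → T = 81/(7·0.601815) = 19.2276 ≈ 19.23 kN.
ΣF_x = 0: A_x − T·cos37° = 0 → A_x = 19.2276 × 0.798636 = 15.36 kN.
ΣF_y = 0: A_y + T·sin37° − 15 = 0 → A_y = 15 − 19.2276 × 0.601815 = 3.429 kN.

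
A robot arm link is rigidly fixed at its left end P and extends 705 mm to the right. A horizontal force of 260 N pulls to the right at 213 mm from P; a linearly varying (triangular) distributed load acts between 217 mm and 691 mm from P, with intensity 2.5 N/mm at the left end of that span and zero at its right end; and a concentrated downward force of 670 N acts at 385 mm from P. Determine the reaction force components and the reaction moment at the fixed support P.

Resultant of the triangular load: ½ × 2.5 × 474 = 592.5 N, acting at 375 mm from P (one-third of the span from the peak).
ΣF_x = 0: P_x + 260 = 0 → P_x = -260.0 N.
ΣF_y = 0: P_y − ½·2.5·474 − 670 = 0 → P_y = 1262 N.
ΣM about P: M_P − (½·2.5·474)·375 − 670·385 = 0 → M_P = 480100 N·mm.

P_x = -260.0 N, P_y = 1262 N, M_P = 480100 N·mm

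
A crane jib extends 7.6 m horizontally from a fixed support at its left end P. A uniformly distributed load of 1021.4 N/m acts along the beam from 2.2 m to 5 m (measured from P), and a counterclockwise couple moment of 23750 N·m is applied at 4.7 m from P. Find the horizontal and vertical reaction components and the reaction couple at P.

Resultant of the distributed load: 1021.4 × 2.8 = 2859.92 N at 3.6 m from P.
ΣF_x = 0: P_x = 0.
ΣF_y = 0: P_y − 1021.4·2.8 = 0 → P_y = 2860 N.
ΣM about P: M_P − (1021.4·2.8)·3.6 + 23750 = 0 → M_P = -13450 N·m.

P_x = 0, P_y = 2860 N, M_P = -13450 N·m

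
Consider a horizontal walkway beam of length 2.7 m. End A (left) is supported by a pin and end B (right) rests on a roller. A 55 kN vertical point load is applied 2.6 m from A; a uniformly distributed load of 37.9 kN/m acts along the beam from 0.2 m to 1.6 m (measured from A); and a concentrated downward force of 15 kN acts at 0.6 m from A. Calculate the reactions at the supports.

A_x = 0, A_y = 49.08 kN, B_y = 73.98 kN

Resultant of the distributed load: 37.9 × 1.4 = 53.06 kN at 0.9 m from A.
Moments about A: B_y·2.7 − 55·2.6 − (37.9·1.4)·0.9 − 15·0.6 = 0 → B_y = 199.754/2.7 = 73.983 ≈ 73.98 kN.
ΣF_y = 0: A_y + 73.983 − 55 − 37.9·1.4 − 15 = 0 → A_y = 49.08 kN.
ΣF_x = 0: no horizontal applied forces, so A_x = 0.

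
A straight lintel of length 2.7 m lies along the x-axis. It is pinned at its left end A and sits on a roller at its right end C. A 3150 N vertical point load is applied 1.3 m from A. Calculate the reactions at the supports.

A_x = 0, A_y = 1633 N, C_y = 1517 N

Moments about A: C_y·2.7 − 3150·1.3 = 0 → C_y = 4095/2.7 = 1516.67 ≈ 1517 N.
ΣF_y = 0: A_y + 1516.67 − 3150 = 0 → A_y = 1633 N.
ΣF_x = 0: no horizontal applied forces, so A_x = 0.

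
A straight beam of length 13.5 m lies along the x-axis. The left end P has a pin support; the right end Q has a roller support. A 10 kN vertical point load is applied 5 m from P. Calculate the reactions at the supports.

Moments about P: Q_y·13.5 − 10·5 = 0 → Q_y = 50/13.5 = 3.7037 ≈ 3.704 kN.
ΣF_y = 0: P_y + 3.7037 − 10 = 0 → P_y = 6.296 kN.
ΣF_x = 0: no horizontal applied forces, so P_x = 0.

P_x = 0, P_y = 6.296 kN, Q_y = 3.704 kN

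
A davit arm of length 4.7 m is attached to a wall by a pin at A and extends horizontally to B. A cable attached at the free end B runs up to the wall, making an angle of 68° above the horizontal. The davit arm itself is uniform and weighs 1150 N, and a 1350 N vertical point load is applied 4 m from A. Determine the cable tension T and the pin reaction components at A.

T = 1859 N, A_x = 696.5 N, A_y = 776.1 N

ΣM about A: T·sin68°·4.7 − 1150·2.35 − 1350·4 = 0 → T = 8102.5/(4.7·0.927184) = 1859.32 ≈ 1859 N.
ΣF_x = 0: A_x − T·cos68° = 0 → A_x = 1859.32 × 0.374607 = 696.5 N.
ΣF_y = 0: A_y + T·sin68° − 1150 − 1350 = 0 → A_y = 2500 − 1859.32 × 0.927184 = 776.1 N.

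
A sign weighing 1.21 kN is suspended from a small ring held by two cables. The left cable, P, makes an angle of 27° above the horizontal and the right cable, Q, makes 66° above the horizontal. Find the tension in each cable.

T_P = 0.4928 kN, T_Q = 1.080 kN

ΣF_x = 0: −T_P·cos27° + T_Q·cos66° = 0 → T_Q = 2.19062·T_P.
ΣF_y = 0: T_P·sin27° + T_Q·sin66° = 1.21.
Substitute: T_P·(0.45399 + 2.19062·0.913545) = 1.21 → T_P = 0.492828 ≈ 0.4928 kN.
Then T_Q = 2.19062 × 0.492828 = 1.080 kN.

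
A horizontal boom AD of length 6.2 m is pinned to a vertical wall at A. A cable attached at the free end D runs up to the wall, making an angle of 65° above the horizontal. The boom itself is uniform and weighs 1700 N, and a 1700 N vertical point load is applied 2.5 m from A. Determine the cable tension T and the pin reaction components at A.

ΣM about A: T·sin65°·6.2 − 1700·3.1 − 1700·2.5 = 0 → T = 9520/(6.2·0.906308) = 1694.22 ≈ 1694 N.
ΣF_x = 0: A_x − T·cos65° = 0 → A_x = 1694.22 × 0.422618 = 716.0 N.
ΣF_y = 0: A_y + T·sin65° − 1700 − 1700 = 0 → A_y = 3400 − 1694.22 × 0.906308 = 1865 N.

T = 1694 N, A_x = 716.0 N, A_y = 1865 N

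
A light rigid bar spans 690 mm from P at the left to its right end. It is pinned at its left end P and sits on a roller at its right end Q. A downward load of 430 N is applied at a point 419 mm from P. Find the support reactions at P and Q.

P_x = 0, P_y = 168.9 N, Q_y = 261.1 N

Moments about P: Q_y·690 − 430·419 = 0 → Q_y = 180170/690 = 261.116 ≈ 261.1 N.
ΣF_y = 0: P_y + 261.116 − 430 = 0 → P_y = 168.9 N.
ΣF_x = 0: no horizontal applied forces, so P_x = 0.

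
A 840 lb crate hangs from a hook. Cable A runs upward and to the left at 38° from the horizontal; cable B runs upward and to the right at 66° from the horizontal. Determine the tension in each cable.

ΣF_x = 0: −T_A·cos38° + T_B·cos66° = 0 → T_B = 1.9374·T_A.
ΣF_y = 0: T_A·sin38° + T_B·sin66° = 840.
Substitute: T_A·(0.615661 + 1.9374·0.913545) = 840 → T_A = 352.118 ≈ 352.1 lb.
Then T_B = 1.9374 × 352.118 = 682.2 lb.

T_A = 352.1 lb, T_B = 682.2 lb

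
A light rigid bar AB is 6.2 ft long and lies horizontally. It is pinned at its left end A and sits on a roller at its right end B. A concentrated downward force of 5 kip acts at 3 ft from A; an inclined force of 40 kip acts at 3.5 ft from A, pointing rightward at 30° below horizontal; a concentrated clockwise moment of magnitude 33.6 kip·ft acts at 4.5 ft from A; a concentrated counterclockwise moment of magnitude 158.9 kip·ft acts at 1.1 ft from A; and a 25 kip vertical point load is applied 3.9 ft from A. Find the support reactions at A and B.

ΣM about A: B_y·6.2 − 5·3 − 40·sin30°·3.5 − 33.6 + 158.9 − 25·3.9 = 0 → B_y = 57.2/6.2 = 9.22581 ≈ 9.226 kip.
ΣF_y = 0: A_y + 9.22581 − 5 − 40·sin30° − 25 = 0 → A_y = 40.77 kip.
ΣF_x = 0: A_x + 40·cos30° = 0 → A_x = -34.64 kip.

A_x = -34.64 kip, A_y = 40.77 kip, B_y = 9.226 kip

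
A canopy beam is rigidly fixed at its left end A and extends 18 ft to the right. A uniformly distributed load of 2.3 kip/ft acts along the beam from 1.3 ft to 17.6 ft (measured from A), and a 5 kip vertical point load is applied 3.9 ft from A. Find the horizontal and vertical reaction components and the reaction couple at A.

Resultant of the distributed load: 2.3 × 16.3 = 37.49 kip at 9.45 ft from A.
ΣF_x = 0: A_x = 0.
ΣF_y = 0: A_y − 2.3·16.3 − 5 = 0 → A_y = 42.49 kip.
ΣM about A: M_A − (2.3·16.3)·9.45 − 5·3.9 = 0 → M_A = 373.8 kip·ft.

A_x = 0, A_y = 42.49 kip, M_A = 373.8 kip·ft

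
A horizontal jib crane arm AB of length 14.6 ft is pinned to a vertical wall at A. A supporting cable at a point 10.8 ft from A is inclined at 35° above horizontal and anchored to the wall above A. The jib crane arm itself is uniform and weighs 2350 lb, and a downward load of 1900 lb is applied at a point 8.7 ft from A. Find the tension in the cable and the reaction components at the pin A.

ΣM about A: T·sin35°·10.8 − 2350·7.3 − 1900·8.7 = 0 → T = 33685/(10.8·0.573576) = 5437.78 ≈ 5438 lb.
ΣF_x = 0: A_x − T·cos35° = 0 → A_x = 5437.78 × 0.819152 = 4454 lb.
ΣF_y = 0: A_y + T·sin35° − 2350 − 1900 = 0 → A_y = 4250 − 5437.78 × 0.573576 = 1131 lb.

T = 5438 lb, A_x = 4454 lb, A_y = 1131 lb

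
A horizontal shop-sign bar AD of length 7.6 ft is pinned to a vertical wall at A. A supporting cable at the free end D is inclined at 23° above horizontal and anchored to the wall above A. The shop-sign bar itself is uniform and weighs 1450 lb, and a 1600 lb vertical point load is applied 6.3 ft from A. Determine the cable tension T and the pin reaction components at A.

T = 5250 lb, A_x = 4833 lb, A_y = 998.7 lb

ΣM about A: T·sin23°·7.6 − 1450·3.8 − 1600·6.3 = 0 → T = 15590/(7.6·0.390731) = 5249.94 ≈ 5250 lb.
ΣF_x = 0: A_x − T·cos23° = 0 → A_x = 5249.94 × 0.920505 = 4833 lb.
ΣF_y = 0: A_y + T·sin23° − 1450 − 1600 = 0 → A_y = 3050 − 5249.94 × 0.390731 = 998.7 lb.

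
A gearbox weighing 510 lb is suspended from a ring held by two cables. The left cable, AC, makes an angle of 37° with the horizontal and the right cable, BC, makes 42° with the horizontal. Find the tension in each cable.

T_AC = 386.1 lb, T_BC = 414.9 lb

ΣF_x = 0: −T_AC·cos37° + T_BC·cos42° = 0 → T_BC = 1.07467·T_AC.
ΣF_y = 0: T_AC·sin37° + T_BC·sin42° = 510.
Substitute: T_AC·(0.601815 + 1.07467·0.669131) = 510 → T_AC = 386.097 ≈ 386.1 lb.
Then T_BC = 1.07467 × 386.097 = 414.9 lb.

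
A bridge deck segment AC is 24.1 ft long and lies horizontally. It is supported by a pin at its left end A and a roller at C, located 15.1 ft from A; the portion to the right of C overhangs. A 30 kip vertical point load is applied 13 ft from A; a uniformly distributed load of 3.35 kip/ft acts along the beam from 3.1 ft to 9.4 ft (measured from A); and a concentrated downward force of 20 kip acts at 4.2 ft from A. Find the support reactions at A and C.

Resultant of the distributed load: 3.35 × 6.3 = 21.105 kip at 6.25 ft from A.
Moments about A: C_y·15.1 − 30·13 − (3.35·6.3)·6.25 − 20·4.2 = 0 → C_y = 605.90625/15.1 = 40.1262 ≈ 40.13 kip.
ΣF_y = 0: A_y + 40.1262 − 30 − 3.35·6.3 − 20 = 0 → A_y = 30.98 kip.
ΣF_x = 0: no horizontal applied forces, so A_x = 0.

A_x = 0, A_y = 30.98 kip, C_y = 40.13 kip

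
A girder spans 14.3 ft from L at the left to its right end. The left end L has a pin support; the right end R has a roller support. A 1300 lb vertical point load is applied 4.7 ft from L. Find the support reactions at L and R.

Taking moments about L: R_y·14.3 − 1300·4.7 = 0 → R_y = 6110/14.3 = 427.273 ≈ 427.3 lb.
ΣF_y = 0: L_y + 427.273 − 1300 = 0 → L_y = 872.7 lb.
ΣF_x = 0: no horizontal applied forces, so L_x = 0.

L_x = 0, L_y = 872.7 lb, R_y = 427.3 lb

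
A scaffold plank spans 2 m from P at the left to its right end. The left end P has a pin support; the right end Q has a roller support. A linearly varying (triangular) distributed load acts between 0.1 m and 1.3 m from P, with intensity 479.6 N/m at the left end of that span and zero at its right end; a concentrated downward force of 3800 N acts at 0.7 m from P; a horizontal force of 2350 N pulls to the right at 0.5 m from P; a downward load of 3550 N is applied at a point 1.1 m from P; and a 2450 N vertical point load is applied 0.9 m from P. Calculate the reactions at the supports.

P_x = -2350 N, P_y = 5631 N, Q_y = 4457 N

Resultant of the triangular load: ½ × 479.6 × 1.2 = 287.76 N, acting at 0.5 m from P (one-third of the span from the peak).
Moments about P: Q_y·2 − (½·479.6·1.2)·0.5 − 3800·0.7 − 3550·1.1 − 2450·0.9 = 0 → Q_y = 8913.88/2 = 4456.94 ≈ 4457 N.
ΣF_y = 0: P_y + 4456.94 − ½·479.6·1.2 − 3800 − 3550 − 2450 = 0 → P_y = 5631 N.
ΣF_x = 0: P_x + 2350 = 0 → P_x = -2350 N.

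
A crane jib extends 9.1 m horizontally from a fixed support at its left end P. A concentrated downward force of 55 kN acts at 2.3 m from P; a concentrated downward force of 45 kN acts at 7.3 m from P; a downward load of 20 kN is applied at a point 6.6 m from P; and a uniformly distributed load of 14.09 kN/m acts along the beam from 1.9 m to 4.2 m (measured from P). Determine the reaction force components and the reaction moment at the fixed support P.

P_x = 0, P_y = 152.4 kN, M_P = 685.8 kN·m

Resultant of the distributed load: 14.09 × 2.3 = 32.407 kN at 3.05 m from P.
ΣF_x = 0: P_x = 0.
ΣF_y = 0: P_y − 55 − 45 − 20 − 14.09·2.3 = 0 → P_y = 152.4 kN.
ΣM about P: M_P − 55·2.3 − 45·7.3 − 20·6.6 − (14.09·2.3)·3.05 = 0 → M_P = 685.8 kN·m.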